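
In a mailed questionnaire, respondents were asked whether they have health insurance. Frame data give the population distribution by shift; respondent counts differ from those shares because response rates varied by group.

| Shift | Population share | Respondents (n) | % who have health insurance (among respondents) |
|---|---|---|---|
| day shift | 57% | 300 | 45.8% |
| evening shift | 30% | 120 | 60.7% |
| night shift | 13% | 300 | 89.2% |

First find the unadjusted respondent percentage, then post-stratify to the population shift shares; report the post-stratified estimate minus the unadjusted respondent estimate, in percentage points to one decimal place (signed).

Naive respondent-only estimate (weights = respondent counts):
  (300/720)×45.8 + (120/720)×60.7 + (300/720)×89.2 = 66.3667%
Post-stratified estimate weights by population shares:
  0.57×45.8 + 0.3×60.7 + 0.13×89.2 = 55.912%
Difference = 55.912 − 66.3667 = -10.4547 pp.

-10.5 percentage points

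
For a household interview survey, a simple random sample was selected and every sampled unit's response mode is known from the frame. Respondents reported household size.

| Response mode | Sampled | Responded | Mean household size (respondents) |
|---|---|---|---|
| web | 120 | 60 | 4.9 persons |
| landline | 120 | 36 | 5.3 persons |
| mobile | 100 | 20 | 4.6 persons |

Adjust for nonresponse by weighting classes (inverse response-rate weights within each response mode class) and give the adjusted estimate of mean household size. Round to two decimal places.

4.95

Class response rates: web 60/120 = 50%, landline 36/120 = 30%, mobile 20/100 = 20%.
With weight = n_sampled/n_responded per class, the weighted class total is n_sampled:
  web: 120 × 4.9 = 588
  landline: 120 × 5.3 = 636
  mobile: 100 × 4.6 = 460
Adjusted estimate = 1684 / 340 = 4.95294 → 4.95.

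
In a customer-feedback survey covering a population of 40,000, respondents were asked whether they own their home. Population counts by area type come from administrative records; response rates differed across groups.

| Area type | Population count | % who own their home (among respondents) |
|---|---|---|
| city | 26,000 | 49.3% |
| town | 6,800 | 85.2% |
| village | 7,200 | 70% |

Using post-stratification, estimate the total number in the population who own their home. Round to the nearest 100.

23,700

Apply each group's respondent rate to its population count:
  city: 26,000 × 49.3% = 12,818
  town: 6,800 × 85.2% = 5793.6
  village: 7,200 × 70% = 5040
Estimated total = 23651.6 → 23,700.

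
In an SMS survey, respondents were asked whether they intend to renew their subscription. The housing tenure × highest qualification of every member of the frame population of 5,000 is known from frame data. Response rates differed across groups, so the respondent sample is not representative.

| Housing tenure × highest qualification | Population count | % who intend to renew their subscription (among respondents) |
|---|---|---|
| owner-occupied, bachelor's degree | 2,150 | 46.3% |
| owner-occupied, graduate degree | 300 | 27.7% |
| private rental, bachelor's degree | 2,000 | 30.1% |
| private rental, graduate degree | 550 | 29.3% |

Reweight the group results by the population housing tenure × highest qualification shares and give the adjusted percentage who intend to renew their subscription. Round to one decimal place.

Each cell contributes population-share × respondent value:
  owner-occupied, bachelor's degree: (2,150/5,000) × 46.3 = 19.909
  owner-occupied, graduate degree: (300/5,000) × 27.7 = 1.662
  private rental, bachelor's degree: (2,000/5,000) × 30.1 = 12.04
  private rental, graduate degree: (550/5,000) × 29.3 = 3.223
Post-stratified estimate = 36.834 → 36.8%.

36.8%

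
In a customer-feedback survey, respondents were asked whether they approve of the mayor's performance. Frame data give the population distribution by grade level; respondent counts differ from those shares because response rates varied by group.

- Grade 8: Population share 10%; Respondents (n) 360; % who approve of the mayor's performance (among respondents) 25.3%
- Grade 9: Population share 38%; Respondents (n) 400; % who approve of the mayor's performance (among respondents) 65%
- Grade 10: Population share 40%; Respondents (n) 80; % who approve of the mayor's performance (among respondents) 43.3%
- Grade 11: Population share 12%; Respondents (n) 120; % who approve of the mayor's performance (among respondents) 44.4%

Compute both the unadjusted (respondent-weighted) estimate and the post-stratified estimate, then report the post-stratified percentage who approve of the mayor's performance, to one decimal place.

Without adjustment, the pooled respondent share is:
  (360/960)×25.3 + (400/960)×65 + (80/960)×43.3 + (120/960)×44.4 = 45.7292%
Reweighting by population grade level shares:
  0.1×25.3 + 0.38×65 + 0.4×43.3 + 0.12×44.4 = 49.878%

49.9%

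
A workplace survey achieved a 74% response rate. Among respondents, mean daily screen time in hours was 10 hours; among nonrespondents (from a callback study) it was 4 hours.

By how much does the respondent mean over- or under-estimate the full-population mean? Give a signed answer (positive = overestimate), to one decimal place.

Nonresponse fraction = 1 − 0.74 = 0.26.
Bias = (nonresponse fraction) × (respondent mean − nonrespondent mean)
     = 0.26 × (10 − 4) = 0.26 × 6 = 1.56.

+1.6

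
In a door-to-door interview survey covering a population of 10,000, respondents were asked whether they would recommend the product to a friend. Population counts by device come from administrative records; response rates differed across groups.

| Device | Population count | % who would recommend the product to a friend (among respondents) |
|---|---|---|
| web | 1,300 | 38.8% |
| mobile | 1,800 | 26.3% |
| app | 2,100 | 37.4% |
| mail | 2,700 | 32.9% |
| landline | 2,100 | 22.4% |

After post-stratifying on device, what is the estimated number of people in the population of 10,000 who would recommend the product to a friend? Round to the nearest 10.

Each cell contributes its population count × the respondent rate:
  web: 1,300 × 38.8% = 504.4
  mobile: 1,800 × 26.3% = 473.4
  app: 2,100 × 37.4% = 785.4
  mail: 2,700 × 32.9% = 888.3
  landline: 2,100 × 22.4% = 470.4
Estimated total = 3121.9 → 3,120.

3,120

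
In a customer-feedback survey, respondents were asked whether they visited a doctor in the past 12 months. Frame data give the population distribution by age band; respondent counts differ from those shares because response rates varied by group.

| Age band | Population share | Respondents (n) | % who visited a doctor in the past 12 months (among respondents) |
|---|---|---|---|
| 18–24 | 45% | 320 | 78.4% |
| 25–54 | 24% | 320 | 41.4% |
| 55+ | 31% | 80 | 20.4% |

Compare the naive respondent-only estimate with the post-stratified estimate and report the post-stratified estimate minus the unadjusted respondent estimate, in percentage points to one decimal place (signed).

Without adjustment, the pooled respondent share is:
  (320/720)×78.4 + (320/720)×41.4 + (80/720)×20.4 = 55.5111%
Post-stratified estimate weights by population shares:
  0.45×78.4 + 0.24×41.4 + 0.31×20.4 = 51.54%
Difference = 51.54 − 55.5111 = -3.9711 pp.

-4.0 percentage points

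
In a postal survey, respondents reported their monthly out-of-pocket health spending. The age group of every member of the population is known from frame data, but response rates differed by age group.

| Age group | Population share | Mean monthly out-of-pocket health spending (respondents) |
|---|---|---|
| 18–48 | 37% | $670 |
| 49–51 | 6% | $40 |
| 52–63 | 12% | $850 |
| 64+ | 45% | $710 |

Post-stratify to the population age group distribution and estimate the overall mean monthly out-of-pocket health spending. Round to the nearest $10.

Each cell contributes population-share × respondent value:
  18–48: 0.37 × 670 = 247.9
  49–51: 0.06 × 40 = 2.4
  52–63: 0.12 × 850 = 102
  64+: 0.45 × 710 = 319.5
Post-stratified estimate = 671.8 → $670.

$670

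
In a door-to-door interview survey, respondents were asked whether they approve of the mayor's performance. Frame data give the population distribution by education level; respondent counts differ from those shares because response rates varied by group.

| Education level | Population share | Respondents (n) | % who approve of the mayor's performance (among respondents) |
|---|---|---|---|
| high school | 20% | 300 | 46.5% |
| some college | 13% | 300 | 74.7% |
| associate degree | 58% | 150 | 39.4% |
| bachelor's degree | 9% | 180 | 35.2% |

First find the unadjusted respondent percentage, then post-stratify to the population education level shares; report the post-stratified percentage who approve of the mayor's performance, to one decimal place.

45.0%

Naive respondent-only estimate (weights = respondent counts):
  (300/930)×46.5 + (300/930)×74.7 + (150/930)×39.4 + (180/930)×35.2 = 52.2645%
Reweighting by population education level shares:
  0.2×46.5 + 0.13×74.7 + 0.58×39.4 + 0.09×35.2 = 45.031%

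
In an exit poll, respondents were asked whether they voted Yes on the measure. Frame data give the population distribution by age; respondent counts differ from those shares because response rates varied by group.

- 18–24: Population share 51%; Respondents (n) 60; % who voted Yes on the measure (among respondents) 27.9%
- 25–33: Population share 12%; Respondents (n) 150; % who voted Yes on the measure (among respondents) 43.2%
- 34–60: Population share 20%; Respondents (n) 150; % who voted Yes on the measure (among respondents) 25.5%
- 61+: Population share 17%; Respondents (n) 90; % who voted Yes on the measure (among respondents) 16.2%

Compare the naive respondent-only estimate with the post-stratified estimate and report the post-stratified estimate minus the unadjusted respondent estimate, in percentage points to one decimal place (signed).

-2.6 percentage points

Naive respondent-only estimate (weights = respondent counts):
  (60/450)×27.9 + (150/450)×43.2 + (150/450)×25.5 + (90/450)×16.2 = 29.86%
Post-stratified estimate weights by population shares:
  0.51×27.9 + 0.12×43.2 + 0.2×25.5 + 0.17×16.2 = 27.267%
Difference = 27.267 − 29.86 = -2.593 pp.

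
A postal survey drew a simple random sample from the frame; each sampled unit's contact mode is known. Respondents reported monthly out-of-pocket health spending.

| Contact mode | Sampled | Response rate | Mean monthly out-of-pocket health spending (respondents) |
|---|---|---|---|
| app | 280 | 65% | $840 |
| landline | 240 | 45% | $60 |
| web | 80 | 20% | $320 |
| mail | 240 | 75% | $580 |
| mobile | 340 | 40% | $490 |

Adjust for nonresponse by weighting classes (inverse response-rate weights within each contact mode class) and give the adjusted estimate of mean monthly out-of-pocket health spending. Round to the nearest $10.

$490

Inverse-response-rate weighting restores each class to its sampled count, so class totals weight by n_sampled:
  app: 280 × 840 = 235,200
  landline: 240 × 60 = 14,400
  web: 80 × 320 = 25,600
  mail: 240 × 580 = 139,200
  mobile: 340 × 490 = 166,600
Adjusted estimate = 581,000 / 1,180 = 492.373 → $490.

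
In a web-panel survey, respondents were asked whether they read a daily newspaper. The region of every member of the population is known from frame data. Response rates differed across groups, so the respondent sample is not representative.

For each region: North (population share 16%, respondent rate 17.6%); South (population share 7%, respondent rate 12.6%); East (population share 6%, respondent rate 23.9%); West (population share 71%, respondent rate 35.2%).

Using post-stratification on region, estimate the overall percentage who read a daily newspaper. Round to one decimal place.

30.1%

Post-stratification weights by population share, not respondent share:
  North: 0.16 × 17.6 = 2.816
  South: 0.07 × 12.6 = 0.882
  East: 0.06 × 23.9 = 1.434
  West: 0.71 × 35.2 = 24.992
Post-stratified estimate = 30.124 → 30.1%.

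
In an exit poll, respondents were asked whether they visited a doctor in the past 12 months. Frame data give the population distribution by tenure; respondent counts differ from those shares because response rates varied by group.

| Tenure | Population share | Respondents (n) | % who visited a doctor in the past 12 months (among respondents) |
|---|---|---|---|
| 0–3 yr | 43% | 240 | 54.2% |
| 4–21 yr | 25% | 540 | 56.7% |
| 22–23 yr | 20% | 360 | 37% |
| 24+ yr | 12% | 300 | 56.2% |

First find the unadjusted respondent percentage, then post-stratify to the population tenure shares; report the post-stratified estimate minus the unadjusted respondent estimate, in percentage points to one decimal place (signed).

Without adjustment, the pooled respondent share is:
  (240/1440)×54.2 + (540/1440)×56.7 + (360/1440)×37 + (300/1440)×56.2 = 51.2542%
Reweighting by population tenure shares:
  0.43×54.2 + 0.25×56.7 + 0.2×37 + 0.12×56.2 = 51.625%
Difference = 51.625 − 51.2542 = 0.3708 pp.

+0.4 percentage points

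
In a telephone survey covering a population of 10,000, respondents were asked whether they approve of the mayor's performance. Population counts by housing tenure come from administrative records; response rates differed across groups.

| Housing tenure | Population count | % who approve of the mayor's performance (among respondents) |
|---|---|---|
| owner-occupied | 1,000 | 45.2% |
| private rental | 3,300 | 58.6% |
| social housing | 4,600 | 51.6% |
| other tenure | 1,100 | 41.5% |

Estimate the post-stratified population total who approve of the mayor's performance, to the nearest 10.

Each cell contributes its population count × the respondent rate:
  owner-occupied: 1,000 × 45.2% = 452
  private rental: 3,300 × 58.6% = 1933.8
  social housing: 4,600 × 51.6% = 2373.6
  other tenure: 1,100 × 41.5% = 456.5
Estimated total = 5215.9 → 5,220.

5,220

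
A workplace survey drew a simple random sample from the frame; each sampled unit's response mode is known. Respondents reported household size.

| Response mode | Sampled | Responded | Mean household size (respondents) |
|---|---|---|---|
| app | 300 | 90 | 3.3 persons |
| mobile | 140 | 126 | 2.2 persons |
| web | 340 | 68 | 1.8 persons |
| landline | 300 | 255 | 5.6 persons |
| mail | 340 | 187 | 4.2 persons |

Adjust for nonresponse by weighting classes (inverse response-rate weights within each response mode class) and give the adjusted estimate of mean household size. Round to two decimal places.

Response rates by class: app 90/300 = 30%, mobile 126/140 = 90%, web 68/340 = 20%, landline 255/300 = 85%, mail 187/340 = 55%.
Weighting each respondent by the inverse class response rate inflates each class back to its sampled size, so the class weight is n_sampled:
  app: 300 × 3.3 = 990
  mobile: 140 × 2.2 = 308
  web: 340 × 1.8 = 612
  landline: 300 × 5.6 = 1680
  mail: 340 × 4.2 = 1428
Adjusted estimate = 5018 / 1,420 = 3.5338 → 3.53.

3.53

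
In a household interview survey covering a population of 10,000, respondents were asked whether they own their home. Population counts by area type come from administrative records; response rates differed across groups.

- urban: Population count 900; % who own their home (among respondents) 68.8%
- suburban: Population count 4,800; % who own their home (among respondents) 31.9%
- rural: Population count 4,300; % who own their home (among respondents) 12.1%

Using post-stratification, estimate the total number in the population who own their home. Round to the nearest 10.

Each cell contributes its population count × the respondent rate:
  urban: 900 × 68.8% = 619.2
  suburban: 4,800 × 31.9% = 1531.2
  rural: 4,300 × 12.1% = 520.3
Estimated total = 2670.7 → 2,670.

2,670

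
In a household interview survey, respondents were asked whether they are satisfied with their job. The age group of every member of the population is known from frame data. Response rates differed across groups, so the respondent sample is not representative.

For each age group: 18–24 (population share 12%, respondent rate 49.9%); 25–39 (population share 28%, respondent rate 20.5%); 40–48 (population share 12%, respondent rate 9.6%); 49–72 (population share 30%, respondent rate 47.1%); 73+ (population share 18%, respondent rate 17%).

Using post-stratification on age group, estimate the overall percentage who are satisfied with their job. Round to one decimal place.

30.1%

Reweight to the known age group distribution:
  18–24: 0.12 × 49.9 = 5.988
  25–39: 0.28 × 20.5 = 5.74
  40–48: 0.12 × 9.6 = 1.152
  49–72: 0.3 × 47.1 = 14.13
  73+: 0.18 × 17 = 3.06
Post-stratified estimate = 30.07 → 30.1%.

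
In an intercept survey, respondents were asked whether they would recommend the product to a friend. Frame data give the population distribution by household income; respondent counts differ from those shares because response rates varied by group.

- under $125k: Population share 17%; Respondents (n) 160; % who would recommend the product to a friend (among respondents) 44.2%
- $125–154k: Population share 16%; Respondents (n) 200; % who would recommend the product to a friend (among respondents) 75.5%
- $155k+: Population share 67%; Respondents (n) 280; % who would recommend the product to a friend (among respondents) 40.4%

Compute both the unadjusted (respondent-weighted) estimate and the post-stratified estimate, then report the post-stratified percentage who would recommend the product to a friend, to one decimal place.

Unadjusted (pooled respondent) estimate weights by respondent counts:
  (160/640)×44.2 + (200/640)×75.5 + (280/640)×40.4 = 52.3188%
Post-stratified estimate weights by population shares:
  0.17×44.2 + 0.16×75.5 + 0.67×40.4 = 46.662%

46.7%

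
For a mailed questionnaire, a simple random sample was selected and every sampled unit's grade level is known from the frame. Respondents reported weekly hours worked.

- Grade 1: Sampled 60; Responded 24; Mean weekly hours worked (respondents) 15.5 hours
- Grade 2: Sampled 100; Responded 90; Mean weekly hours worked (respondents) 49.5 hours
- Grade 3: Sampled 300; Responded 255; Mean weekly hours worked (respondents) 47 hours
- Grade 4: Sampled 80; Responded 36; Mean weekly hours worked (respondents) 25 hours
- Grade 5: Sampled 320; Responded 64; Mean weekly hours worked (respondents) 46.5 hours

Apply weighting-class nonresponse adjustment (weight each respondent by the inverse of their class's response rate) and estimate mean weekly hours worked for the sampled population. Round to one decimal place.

42.9

Class response rates: Grade 1 24/60 = 40%, Grade 2 90/100 = 90%, Grade 3 255/300 = 85%, Grade 4 36/80 = 45%, Grade 5 64/320 = 20%.
With weight = n_sampled/n_responded per class, the weighted class total is n_sampled:
  Grade 1: 60 × 15.5 = 930
  Grade 2: 100 × 49.5 = 4950
  Grade 3: 300 × 47 = 14,100
  Grade 4: 80 × 25 = 2000
  Grade 5: 320 × 46.5 = 14,880
Adjusted estimate = 36,860 / 860 = 42.8605 → 42.9.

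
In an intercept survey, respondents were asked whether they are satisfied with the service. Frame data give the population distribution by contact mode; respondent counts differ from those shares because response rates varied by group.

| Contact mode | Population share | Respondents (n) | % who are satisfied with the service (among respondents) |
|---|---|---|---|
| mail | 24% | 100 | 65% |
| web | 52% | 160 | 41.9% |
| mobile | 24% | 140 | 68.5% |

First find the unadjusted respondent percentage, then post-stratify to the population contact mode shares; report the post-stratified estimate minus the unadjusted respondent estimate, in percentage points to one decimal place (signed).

-3.2 percentage points

Unadjusted (pooled respondent) estimate weights by respondent counts:
  (100/400)×65 + (160/400)×41.9 + (140/400)×68.5 = 56.985%
Post-stratified estimate weights by population shares:
  0.24×65 + 0.52×41.9 + 0.24×68.5 = 53.828%
Difference = 53.828 − 56.985 = -3.157 pp.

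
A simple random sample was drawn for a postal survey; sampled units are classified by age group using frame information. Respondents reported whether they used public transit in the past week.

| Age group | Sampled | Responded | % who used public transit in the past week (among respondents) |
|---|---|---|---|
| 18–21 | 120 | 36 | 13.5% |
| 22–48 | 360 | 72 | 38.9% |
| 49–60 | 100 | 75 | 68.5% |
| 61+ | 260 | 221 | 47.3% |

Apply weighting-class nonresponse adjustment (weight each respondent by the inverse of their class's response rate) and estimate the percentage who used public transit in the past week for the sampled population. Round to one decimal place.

41.4%

Class response rates: 18–21 36/120 = 30%, 22–48 72/360 = 20%, 49–60 75/100 = 75%, 61+ 221/260 = 85%.
Inverse-response-rate weighting restores each class to its sampled count, so class totals weight by n_sampled:
  18–21: 120 × 13.5 = 1620
  22–48: 360 × 38.9 = 14,004
  49–60: 100 × 68.5 = 6850
  61+: 260 × 47.3 = 12,298
Adjusted estimate = 34,772 / 840 = 41.3952 → 41.4%.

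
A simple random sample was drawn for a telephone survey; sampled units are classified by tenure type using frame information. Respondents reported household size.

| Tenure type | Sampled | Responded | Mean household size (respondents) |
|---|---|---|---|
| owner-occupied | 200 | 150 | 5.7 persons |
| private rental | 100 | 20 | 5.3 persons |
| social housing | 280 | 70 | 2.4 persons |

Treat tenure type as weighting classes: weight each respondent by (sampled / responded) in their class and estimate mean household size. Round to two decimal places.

4.04

Response rates by class: owner-occupied 150/200 = 75%, private rental 20/100 = 20%, social housing 70/280 = 25%.
Each respondent's weight = sampled/responded in their class; summing within a class gives n_sampled, so:
  owner-occupied: 200 × 5.7 = 1140
  private rental: 100 × 5.3 = 530
  social housing: 280 × 2.4 = 672
Adjusted estimate = 2342 / 580 = 4.03793 → 4.04.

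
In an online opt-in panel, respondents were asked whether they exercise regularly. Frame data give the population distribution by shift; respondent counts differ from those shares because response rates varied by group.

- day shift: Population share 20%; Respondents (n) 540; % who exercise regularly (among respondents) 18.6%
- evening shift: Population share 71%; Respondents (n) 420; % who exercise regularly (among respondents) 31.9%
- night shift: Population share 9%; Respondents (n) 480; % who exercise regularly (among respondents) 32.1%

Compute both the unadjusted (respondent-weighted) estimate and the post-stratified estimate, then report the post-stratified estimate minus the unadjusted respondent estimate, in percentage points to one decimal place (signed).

Without adjustment, the pooled respondent share is:
  (540/1440)×18.6 + (420/1440)×31.9 + (480/1440)×32.1 = 26.9792%
Post-stratified estimate weights by population shares:
  0.2×18.6 + 0.71×31.9 + 0.09×32.1 = 29.258%
Difference = 29.258 − 26.9792 = 2.2788 pp.

+2.3 percentage points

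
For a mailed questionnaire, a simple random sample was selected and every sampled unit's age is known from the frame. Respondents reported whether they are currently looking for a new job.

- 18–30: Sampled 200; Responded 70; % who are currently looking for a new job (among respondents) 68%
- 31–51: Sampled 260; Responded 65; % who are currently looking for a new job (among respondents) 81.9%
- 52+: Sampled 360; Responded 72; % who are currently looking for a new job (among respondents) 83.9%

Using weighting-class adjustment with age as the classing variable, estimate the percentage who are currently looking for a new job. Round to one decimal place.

Class response rates: 18–30 70/200 = 35%, 31–51 65/260 = 25%, 52+ 72/360 = 20%.
Each respondent's weight = sampled/responded in their class; summing within a class gives n_sampled, so:
  18–30: 200 × 68 = 13,600
  31–51: 260 × 81.9 = 21,294
  52+: 360 × 83.9 = 30204
Adjusted estimate = 65,098 / 820 = 79.3878 → 79.4%.

79.4%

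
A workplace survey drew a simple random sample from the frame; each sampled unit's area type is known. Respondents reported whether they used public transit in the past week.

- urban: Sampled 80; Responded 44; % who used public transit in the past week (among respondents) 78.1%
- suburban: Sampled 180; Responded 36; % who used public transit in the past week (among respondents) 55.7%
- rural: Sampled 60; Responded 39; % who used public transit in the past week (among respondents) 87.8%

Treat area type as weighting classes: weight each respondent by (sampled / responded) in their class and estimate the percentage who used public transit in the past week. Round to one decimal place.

Class response rates: urban 44/80 = 55%, suburban 36/180 = 20%, rural 39/60 = 65%.
Each respondent's weight = sampled/responded in their class; summing within a class gives n_sampled, so:
  urban: 80 × 78.1 = 6248
  suburban: 180 × 55.7 = 10,026
  rural: 60 × 87.8 = 5268
Adjusted estimate = 21,542 / 320 = 67.3187 → 67.3%.

67.3%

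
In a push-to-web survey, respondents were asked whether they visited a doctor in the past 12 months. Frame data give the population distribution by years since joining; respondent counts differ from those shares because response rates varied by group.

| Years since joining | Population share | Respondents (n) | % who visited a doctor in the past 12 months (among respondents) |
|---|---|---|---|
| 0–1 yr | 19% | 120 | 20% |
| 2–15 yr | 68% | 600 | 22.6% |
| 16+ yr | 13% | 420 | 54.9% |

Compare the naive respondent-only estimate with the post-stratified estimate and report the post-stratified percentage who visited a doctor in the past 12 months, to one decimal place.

26.3%

Unadjusted (pooled respondent) estimate weights by respondent counts:
  (120/1140)×20 + (600/1140)×22.6 + (420/1140)×54.9 = 34.2263%
Post-stratifying to population shares instead:
  0.19×20 + 0.68×22.6 + 0.13×54.9 = 26.305%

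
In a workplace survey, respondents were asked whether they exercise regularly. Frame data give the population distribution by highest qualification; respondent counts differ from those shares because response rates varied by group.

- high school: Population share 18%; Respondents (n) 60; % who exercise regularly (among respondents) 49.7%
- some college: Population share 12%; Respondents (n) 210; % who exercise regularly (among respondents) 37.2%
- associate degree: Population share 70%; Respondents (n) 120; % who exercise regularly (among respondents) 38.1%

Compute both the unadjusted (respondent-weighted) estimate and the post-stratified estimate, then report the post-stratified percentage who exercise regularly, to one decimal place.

Unadjusted (pooled respondent) estimate weights by respondent counts:
  (60/390)×49.7 + (210/390)×37.2 + (120/390)×38.1 = 39.4%
Post-stratifying to population shares instead:
  0.18×49.7 + 0.12×37.2 + 0.7×38.1 = 40.08%

40.1%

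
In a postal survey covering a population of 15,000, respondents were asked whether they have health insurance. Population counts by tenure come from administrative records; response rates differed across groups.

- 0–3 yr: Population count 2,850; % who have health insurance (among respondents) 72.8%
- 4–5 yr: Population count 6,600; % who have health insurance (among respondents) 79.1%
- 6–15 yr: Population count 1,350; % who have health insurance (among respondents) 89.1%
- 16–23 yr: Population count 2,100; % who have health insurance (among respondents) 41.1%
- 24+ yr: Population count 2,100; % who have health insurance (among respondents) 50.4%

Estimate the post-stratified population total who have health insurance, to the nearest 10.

Apply each group's respondent rate to its population count:
  0–3 yr: 2,850 × 72.8% = 2074.8
  4–5 yr: 6,600 × 79.1% = 5220.6
  6–15 yr: 1,350 × 89.1% = 1202.85
  16–23 yr: 2,100 × 41.1% = 863.1
  24+ yr: 2,100 × 50.4% = 1058.4
Estimated total = 10419.8 → 10,420.

10,420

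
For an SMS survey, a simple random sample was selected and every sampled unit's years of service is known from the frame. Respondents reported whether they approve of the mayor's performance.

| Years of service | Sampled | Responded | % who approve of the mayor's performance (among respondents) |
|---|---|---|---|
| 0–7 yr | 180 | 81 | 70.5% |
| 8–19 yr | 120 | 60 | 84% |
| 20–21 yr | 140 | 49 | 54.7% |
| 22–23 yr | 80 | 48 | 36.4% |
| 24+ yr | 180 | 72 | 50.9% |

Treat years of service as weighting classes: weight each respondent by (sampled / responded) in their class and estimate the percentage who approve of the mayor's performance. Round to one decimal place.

Response rates by class: 0–7 yr 81/180 = 45%, 8–19 yr 60/120 = 50%, 20–21 yr 49/140 = 35%, 22–23 yr 48/80 = 60%, 24+ yr 72/180 = 40%.
Weighting each respondent by the inverse class response rate inflates each class back to its sampled size, so the class weight is n_sampled:
  0–7 yr: 180 × 70.5 = 12,690
  8–19 yr: 120 × 84 = 10,080
  20–21 yr: 140 × 54.7 = 7658
  22–23 yr: 80 × 36.4 = 2912
  24+ yr: 180 × 50.9 = 9162
Adjusted estimate = 42,502 / 700 = 60.7171 → 60.7%.

60.7%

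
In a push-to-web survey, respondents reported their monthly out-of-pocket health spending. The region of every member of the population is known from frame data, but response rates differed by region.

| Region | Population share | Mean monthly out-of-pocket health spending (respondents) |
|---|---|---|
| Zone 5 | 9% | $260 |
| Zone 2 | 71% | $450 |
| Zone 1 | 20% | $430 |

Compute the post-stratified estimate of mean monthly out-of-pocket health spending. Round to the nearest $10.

$430

Weight each group's respondent value by its population share:
  Zone 5: 0.09 × 260 = 23.4
  Zone 2: 0.71 × 450 = 319.5
  Zone 1: 0.2 × 430 = 86
Post-stratified estimate = 428.9 → $430.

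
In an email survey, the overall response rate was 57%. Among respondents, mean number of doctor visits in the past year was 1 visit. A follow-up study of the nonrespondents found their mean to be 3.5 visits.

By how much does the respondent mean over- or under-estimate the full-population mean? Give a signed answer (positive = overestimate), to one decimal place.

Nonresponse fraction = 1 − 0.57 = 0.43.
Bias = (nonresponse fraction) × (respondent mean − nonrespondent mean)
     = 0.43 × (1 − 3.5) = 0.43 × -2.5 = -1.075.

-1.1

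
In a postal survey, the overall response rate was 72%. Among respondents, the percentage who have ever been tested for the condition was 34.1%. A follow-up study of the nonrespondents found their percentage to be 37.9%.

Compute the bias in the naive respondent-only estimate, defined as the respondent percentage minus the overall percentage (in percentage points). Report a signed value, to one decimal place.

-1.1 percentage points

Nonresponse fraction = 1 − 0.72 = 0.28.
Bias = (nonresponse fraction) × (respondent percentage − nonrespondent percentage)
     = 0.28 × (34.1 − 37.9) = 0.28 × -3.8 = -1.064.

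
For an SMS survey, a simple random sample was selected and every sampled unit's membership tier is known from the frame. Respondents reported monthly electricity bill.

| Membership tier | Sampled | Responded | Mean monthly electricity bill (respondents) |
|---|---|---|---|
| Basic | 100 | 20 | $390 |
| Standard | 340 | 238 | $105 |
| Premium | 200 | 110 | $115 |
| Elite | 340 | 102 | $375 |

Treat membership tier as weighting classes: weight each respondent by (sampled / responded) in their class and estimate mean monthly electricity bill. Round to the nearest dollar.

$230

Response rates by class: Basic 20/100 = 20%, Standard 238/340 = 70%, Premium 110/200 = 55%, Elite 102/340 = 30%.
Weighting each respondent by the inverse class response rate inflates each class back to its sampled size, so the class weight is n_sampled:
  Basic: 100 × 390 = 39,000
  Standard: 340 × 105 = 35,700
  Premium: 200 × 115 = 23,000
  Elite: 340 × 375 = 127,500
Adjusted estimate = 225,200 / 980 = 229.796 → $230.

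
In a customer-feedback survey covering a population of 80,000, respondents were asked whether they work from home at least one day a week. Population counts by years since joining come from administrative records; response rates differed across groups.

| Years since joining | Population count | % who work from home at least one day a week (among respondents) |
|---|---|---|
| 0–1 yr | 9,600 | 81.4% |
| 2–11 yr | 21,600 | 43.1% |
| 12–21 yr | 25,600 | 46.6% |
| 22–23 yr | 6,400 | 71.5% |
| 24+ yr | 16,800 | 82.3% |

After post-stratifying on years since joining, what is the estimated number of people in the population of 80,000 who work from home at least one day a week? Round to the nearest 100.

47,500

Estimated count per cell = population count × respondent percentage:
  0–1 yr: 9,600 × 81.4% = 7814.4
  2–11 yr: 21,600 × 43.1% = 9309.6
  12–21 yr: 25,600 × 46.6% = 11929.6
  22–23 yr: 6,400 × 71.5% = 4576
  24+ yr: 16,800 × 82.3% = 13826.4
Estimated total = 47,456 → 47,500.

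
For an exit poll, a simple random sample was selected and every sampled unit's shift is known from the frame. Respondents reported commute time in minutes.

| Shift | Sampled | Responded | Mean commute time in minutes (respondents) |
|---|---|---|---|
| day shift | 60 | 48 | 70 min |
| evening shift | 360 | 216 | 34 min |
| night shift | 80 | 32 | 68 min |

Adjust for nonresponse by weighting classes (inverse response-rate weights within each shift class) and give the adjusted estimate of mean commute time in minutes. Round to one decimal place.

43.8

Response rates by class: day shift 48/60 = 80%, evening shift 216/360 = 60%, night shift 32/80 = 40%.
Weighting each respondent by the inverse class response rate inflates each class back to its sampled size, so the class weight is n_sampled:
  day shift: 60 × 70 = 4200
  evening shift: 360 × 34 = 12,240
  night shift: 80 × 68 = 5440
Adjusted estimate = 21,880 / 500 = 43.76 → 43.8.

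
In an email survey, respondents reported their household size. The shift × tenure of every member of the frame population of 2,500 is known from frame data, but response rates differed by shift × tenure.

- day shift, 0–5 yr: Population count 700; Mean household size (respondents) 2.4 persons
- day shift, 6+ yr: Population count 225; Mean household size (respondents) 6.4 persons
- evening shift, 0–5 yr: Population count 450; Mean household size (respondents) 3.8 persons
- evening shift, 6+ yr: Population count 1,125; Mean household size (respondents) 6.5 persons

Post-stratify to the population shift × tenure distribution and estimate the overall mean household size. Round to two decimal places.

Reweight to the known shift × tenure distribution:
  day shift, 0–5 yr: (700/2,500) × 2.4 = 0.672
  day shift, 6+ yr: (225/2,500) × 6.4 = 0.576
  evening shift, 0–5 yr: (450/2,500) × 3.8 = 0.684
  evening shift, 6+ yr: (1,125/2,500) × 6.5 = 2.925
Post-stratified estimate = 4.857 → 4.86.

4.86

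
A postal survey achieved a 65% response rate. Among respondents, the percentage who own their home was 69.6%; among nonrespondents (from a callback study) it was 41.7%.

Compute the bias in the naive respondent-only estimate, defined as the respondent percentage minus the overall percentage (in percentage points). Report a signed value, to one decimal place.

+9.8 percentage points

Nonresponse fraction = 1 − 0.65 = 0.35.
Bias = (nonresponse fraction) × (respondent percentage − nonrespondent percentage)
     = 0.35 × (69.6 − 41.7) = 0.35 × 27.9 = 9.765.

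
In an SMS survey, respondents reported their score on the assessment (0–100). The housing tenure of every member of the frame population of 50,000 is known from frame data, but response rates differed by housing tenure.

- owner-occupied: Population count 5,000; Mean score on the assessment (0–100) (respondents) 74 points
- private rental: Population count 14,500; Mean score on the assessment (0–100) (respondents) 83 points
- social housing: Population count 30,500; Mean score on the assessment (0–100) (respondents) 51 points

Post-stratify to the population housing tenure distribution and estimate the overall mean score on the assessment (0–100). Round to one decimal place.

Each cell contributes population-share × respondent value:
  owner-occupied: (5,000/50,000) × 74 = 7.4
  private rental: (14,500/50,000) × 83 = 24.07
  social housing: (30,500/50,000) × 51 = 31.11
Post-stratified estimate = 62.58 → 62.6.

62.6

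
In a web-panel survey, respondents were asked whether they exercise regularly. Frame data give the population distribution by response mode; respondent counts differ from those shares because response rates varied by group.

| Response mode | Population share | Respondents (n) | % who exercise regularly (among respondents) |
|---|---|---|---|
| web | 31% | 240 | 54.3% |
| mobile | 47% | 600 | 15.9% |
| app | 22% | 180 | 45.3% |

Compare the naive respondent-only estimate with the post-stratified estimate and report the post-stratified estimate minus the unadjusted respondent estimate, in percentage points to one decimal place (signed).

+4.1 percentage points

Naive respondent-only estimate (weights = respondent counts):
  (240/1020)×54.3 + (600/1020)×15.9 + (180/1020)×45.3 = 30.1235%
Post-stratifying to population shares instead:
  0.31×54.3 + 0.47×15.9 + 0.22×45.3 = 34.272%
Difference = 34.272 − 30.1235 = 4.1485 pp.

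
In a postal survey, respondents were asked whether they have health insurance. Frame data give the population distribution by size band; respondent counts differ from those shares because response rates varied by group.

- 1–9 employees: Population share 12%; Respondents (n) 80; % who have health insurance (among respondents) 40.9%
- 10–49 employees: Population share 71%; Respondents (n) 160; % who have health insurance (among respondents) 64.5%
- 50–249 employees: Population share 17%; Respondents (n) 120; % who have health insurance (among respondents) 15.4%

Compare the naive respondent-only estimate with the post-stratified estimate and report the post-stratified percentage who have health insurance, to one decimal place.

Naive respondent-only estimate (weights = respondent counts):
  (80/360)×40.9 + (160/360)×64.5 + (120/360)×15.4 = 42.8889%
Post-stratifying to population shares instead:
  0.12×40.9 + 0.71×64.5 + 0.17×15.4 = 53.321%

53.3%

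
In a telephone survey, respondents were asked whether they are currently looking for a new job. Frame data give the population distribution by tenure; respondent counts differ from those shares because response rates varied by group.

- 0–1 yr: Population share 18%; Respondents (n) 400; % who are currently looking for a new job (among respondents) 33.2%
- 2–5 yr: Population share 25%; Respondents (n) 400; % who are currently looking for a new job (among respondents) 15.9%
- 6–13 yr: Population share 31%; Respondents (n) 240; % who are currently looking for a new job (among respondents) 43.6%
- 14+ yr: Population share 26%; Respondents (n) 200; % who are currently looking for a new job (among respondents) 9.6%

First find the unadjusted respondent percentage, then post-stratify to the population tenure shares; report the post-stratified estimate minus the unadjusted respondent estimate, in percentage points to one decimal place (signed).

Naive respondent-only estimate (weights = respondent counts):
  (400/1240)×33.2 + (400/1240)×15.9 + (240/1240)×43.6 + (200/1240)×9.6 = 25.8258%
Post-stratified estimate weights by population shares:
  0.18×33.2 + 0.25×15.9 + 0.31×43.6 + 0.26×9.6 = 25.963%
Difference = 25.963 − 25.8258 = 0.1372 pp.

+0.1 percentage points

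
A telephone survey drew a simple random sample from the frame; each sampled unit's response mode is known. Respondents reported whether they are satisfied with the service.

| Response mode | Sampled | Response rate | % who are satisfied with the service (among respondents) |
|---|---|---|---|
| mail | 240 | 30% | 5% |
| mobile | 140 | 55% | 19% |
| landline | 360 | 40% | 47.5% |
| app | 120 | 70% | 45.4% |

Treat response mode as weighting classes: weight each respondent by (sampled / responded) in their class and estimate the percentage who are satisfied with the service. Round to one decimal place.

With weight = n_sampled/n_responded per class, the weighted class total is n_sampled:
  mail: 240 × 5 = 1200
  mobile: 140 × 19 = 2660
  landline: 360 × 47.5 = 17,100
  app: 120 × 45.4 = 5448
Adjusted estimate = 26,408 / 860 = 30.707 → 30.7%.

30.7%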